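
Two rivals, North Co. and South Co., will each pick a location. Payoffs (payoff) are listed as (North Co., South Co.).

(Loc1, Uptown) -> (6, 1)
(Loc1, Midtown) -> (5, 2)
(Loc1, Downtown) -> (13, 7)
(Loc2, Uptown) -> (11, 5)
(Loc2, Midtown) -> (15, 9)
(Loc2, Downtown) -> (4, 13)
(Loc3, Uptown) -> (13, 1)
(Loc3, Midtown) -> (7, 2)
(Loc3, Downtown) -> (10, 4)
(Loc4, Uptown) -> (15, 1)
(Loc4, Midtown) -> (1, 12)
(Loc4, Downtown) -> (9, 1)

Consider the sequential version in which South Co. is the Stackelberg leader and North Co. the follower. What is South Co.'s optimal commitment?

Work backward from North Co.'s decision.
- Uptown: BR = Loc4, leader payoff 1.
- Midtown: BR = Loc2, leader payoff 9.
- Downtown: BR = Loc1, leader payoff 7.
South Co.'s induced payoffs are 1, 9, 7, so South Co. commits to Midtown. Subgame-perfect outcome: (Loc2, Midtown) with payoffs (15, 9).

Midtown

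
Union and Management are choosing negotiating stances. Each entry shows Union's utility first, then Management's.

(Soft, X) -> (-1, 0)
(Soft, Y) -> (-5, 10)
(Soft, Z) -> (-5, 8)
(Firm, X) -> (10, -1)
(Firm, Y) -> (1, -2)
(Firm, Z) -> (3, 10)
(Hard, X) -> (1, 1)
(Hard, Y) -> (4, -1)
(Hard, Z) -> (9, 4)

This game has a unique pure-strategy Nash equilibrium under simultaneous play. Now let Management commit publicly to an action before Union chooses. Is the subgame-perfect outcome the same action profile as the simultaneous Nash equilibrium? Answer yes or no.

yes

Union best-responds to each possible Management move:
- X: Union compares -1, 10, 1 and picks Firm; Management would get -1.
- Y: Union compares -5, 1, 4 and picks Hard; Management would get -1.
- Z: Union compares -5, 3, 9 and picks Hard; Management would get 4.
Management's induced payoffs are -1, -1, 4, so Management commits to Z. Subgame-perfect outcome: (Hard, Z) with payoffs (9, 4).
Now find the simultaneous Nash equilibrium.
Union's best replies: X→Firm; Y→Hard; Z→Hard.
Management's best replies: Soft→Y; Firm→Z; Hard→Z.
The unique mutual best reply is (Hard, Z), giving (9, 4).
Sequential outcome (Hard, Z) coincides with the Nash profile (Hard, Z).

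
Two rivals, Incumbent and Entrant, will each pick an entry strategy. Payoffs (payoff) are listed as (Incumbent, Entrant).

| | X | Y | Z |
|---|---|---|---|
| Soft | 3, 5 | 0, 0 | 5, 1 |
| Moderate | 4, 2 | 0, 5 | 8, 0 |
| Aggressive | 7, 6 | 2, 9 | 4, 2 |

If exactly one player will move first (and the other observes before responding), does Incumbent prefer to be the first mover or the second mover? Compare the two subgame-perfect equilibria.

first

If Incumbent leads: Entrant's best replies are Soft→X, Moderate→Y, Aggressive→Y; Incumbent's induced payoffs 3, 0, 2; outcome (Soft, X), payoffs (3, 5).
If Entrant leads: Incumbent's best replies are X→Aggressive, Y→Aggressive, Z→Moderate; Entrant's induced payoffs 6, 9, 0; outcome (Aggressive, Y), payoffs (2, 9).
Incumbent gets 3 moving first and 2 moving second, so Incumbent prefers to move first.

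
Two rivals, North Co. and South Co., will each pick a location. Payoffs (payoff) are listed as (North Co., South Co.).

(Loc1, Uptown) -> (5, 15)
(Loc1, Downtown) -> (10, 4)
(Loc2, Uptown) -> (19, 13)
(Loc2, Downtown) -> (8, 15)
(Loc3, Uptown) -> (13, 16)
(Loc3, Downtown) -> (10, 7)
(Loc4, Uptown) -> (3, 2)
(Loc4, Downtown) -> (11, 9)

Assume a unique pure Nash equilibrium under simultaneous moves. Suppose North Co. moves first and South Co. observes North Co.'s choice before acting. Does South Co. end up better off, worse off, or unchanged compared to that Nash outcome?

better off

South Co. best-responds to each possible North Co. move:
- Loc1: BR = Uptown, leader payoff 5.
- Loc2: BR = Downtown, leader payoff 8.
- Loc3: BR = Uptown, leader payoff 13.
- Loc4: BR = Downtown, leader payoff 11.
Maximizing over 5, 8, 13, 11, North Co. chooses Loc3. Subgame-perfect outcome: (Loc3, Uptown) with payoffs (13, 16).
Under simultaneous play:
North Co.'s best replies: Uptown→Loc2; Downtown→Loc4.
South Co.'s best replies: Loc1→Uptown; Loc2→Downtown; Loc3→Uptown; Loc4→Downtown.
Only (Loc4, Downtown) has each player best-responding; Nash payoffs (11, 9).
South Co. earns 16 sequentially versus 9 at the Nash outcome: better off.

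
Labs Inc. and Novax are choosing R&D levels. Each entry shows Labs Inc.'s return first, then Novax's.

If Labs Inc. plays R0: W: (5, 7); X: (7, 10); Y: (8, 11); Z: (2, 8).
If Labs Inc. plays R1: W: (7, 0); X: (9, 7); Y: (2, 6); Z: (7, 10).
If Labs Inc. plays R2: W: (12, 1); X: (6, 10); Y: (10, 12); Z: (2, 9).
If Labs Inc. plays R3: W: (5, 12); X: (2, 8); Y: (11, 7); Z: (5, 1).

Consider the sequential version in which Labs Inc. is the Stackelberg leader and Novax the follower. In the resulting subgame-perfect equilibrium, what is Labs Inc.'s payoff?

Solve by backward induction (Labs Inc. leads).
- R0: BR = Y, leader payoff 8.
- R1: BR = Z, leader payoff 7.
- R2: BR = Y, leader payoff 10.
- R3: BR = W, leader payoff 5.
Labs Inc.'s induced payoffs are 8, 7, 10, 5, so Labs Inc. commits to R2. Subgame-perfect outcome: (R2, Y) with payoffs (10, 12).

10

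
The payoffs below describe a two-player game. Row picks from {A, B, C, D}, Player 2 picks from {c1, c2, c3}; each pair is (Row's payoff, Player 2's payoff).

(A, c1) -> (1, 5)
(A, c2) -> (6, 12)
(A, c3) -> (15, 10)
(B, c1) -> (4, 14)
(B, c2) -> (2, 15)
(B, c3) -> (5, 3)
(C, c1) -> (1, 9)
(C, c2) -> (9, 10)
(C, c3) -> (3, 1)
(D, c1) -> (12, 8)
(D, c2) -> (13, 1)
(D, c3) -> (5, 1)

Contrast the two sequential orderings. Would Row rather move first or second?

If Row leads: Player 2's best replies are A→c2, B→c2, C→c2, D→c1; Row's induced payoffs 6, 2, 9, 12; outcome (D, c1), payoffs (12, 8).
If Player 2 leads: Row's best replies are c1→D, c2→D, c3→A; Player 2's induced payoffs 8, 1, 10; outcome (A, c3), payoffs (15, 10).
Row gets 12 moving first and 15 moving second, so Row prefers to move second.

second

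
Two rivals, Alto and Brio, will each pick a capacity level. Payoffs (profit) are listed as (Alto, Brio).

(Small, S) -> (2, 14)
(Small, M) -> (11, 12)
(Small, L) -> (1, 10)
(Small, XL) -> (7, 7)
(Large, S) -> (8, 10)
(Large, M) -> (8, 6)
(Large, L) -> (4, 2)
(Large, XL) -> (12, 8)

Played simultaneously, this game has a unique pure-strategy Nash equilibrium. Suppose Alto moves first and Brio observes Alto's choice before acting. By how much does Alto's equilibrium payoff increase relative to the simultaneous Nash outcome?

0

Backward induction with Alto moving first.
- Small: Brio compares 14, 12, 10, 7 and picks S; Alto would get 2.
- Large: Brio compares 10, 6, 2, 8 and picks S; Alto would get 8.
Among 2, 8, the best is 8 at Large. Subgame-perfect outcome: (Large, S) with payoffs (8, 10).
For the simultaneous game, intersect best replies.
Alto's best replies: S→Large; M→Small; L→Large; XL→Large.
Brio's best replies: Small→S; Large→S.
The unique mutual best reply is (Large, S), giving (8, 10).
Alto's commitment gain: 8 − 8 = 0.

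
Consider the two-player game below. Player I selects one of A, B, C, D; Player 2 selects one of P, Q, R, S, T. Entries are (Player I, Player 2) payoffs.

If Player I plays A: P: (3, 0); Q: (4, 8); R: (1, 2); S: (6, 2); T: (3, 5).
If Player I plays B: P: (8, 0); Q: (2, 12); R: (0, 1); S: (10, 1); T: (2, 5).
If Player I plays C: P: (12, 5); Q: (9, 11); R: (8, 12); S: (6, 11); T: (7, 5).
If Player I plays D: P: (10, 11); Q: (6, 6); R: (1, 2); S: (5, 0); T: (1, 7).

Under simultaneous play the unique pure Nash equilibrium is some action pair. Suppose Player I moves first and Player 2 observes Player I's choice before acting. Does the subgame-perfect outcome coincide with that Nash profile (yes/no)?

no

Player 2 best-responds to each possible Player I move:
- A: BR = Q, leader payoff 4.
- B: BR = Q, leader payoff 2.
- C: BR = R, leader payoff 8.
- D: BR = P, leader payoff 10.
Maximizing over 4, 2, 8, 10, Player I chooses D. Subgame-perfect outcome: (D, P) with payoffs (10, 11).
Now find the simultaneous Nash equilibrium.
Player I's best replies: P→C; Q→C; R→C; S→B; T→C.
Player 2's best replies: A→Q; B→Q; C→R; D→P.
Only (C, R) has each player best-responding; Nash payoffs (8, 12).
Sequential outcome (D, P) differs from the Nash profile (C, R).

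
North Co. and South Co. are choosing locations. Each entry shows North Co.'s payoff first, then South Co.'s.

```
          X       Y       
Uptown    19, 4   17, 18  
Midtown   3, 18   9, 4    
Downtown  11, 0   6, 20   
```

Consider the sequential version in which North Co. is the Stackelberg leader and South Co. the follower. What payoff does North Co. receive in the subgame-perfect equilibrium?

17

Solve by backward induction (North Co. leads).
- Uptown → South Co. plays Y (best of 4, 18); North Co. gets 17.
- Midtown → South Co. plays X (best of 18, 4); North Co. gets 3.
- Downtown → South Co. plays Y (best of 0, 20); North Co. gets 6.
Among 17, 3, 6, the best is 17 at Uptown. Subgame-perfect outcome: (Uptown, Y) with payoffs (17, 18).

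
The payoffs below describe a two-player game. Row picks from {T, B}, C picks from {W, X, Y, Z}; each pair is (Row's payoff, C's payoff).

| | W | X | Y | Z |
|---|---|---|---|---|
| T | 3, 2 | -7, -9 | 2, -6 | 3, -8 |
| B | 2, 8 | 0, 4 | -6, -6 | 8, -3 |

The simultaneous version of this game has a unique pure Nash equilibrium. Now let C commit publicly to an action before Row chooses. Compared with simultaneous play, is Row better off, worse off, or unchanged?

worse off

Backward induction with C moving first.
- W: Row compares 3, 2 and picks T; C would get 2.
- X: Row compares -7, 0 and picks B; C would get 4.
- Y: Row compares 2, -6 and picks T; C would get -6.
- Z: Row compares 3, 8 and picks B; C would get -3.
C's induced payoffs are 2, 4, -6, -3, so C commits to X. Subgame-perfect outcome: (B, X) with payoffs (0, 4).
Under simultaneous play:
Row's best replies: W→T; X→B; Y→T; Z→B.
C's best replies: T→W; B→W.
The unique mutual best reply is (T, W), giving (3, 2).
Row earns 0 sequentially versus 3 at the Nash outcome: worse off.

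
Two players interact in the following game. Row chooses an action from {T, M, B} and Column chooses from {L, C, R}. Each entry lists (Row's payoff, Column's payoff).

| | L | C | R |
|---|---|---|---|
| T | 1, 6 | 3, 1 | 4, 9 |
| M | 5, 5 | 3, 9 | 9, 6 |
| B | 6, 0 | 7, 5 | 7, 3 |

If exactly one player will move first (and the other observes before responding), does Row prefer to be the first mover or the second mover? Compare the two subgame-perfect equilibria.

second

If Row leads: Column's best replies are T→R, M→C, B→C; Row's induced payoffs 4, 3, 7; outcome (B, C), payoffs (7, 5).
If Column leads: Row's best replies are L→B, C→B, R→M; Column's induced payoffs 0, 5, 6; outcome (M, R), payoffs (9, 6).
Row gets 7 moving first and 9 moving second, so Row prefers to move second.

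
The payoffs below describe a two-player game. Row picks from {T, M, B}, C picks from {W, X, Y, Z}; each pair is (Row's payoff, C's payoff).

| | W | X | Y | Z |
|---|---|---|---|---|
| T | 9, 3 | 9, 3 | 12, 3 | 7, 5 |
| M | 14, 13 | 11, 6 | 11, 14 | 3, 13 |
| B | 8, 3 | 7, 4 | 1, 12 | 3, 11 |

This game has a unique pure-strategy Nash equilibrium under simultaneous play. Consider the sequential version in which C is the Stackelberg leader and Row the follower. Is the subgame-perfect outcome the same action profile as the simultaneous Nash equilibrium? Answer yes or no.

Solve by backward induction (C leads).
- W: BR = M, leader payoff 13.
- X: BR = M, leader payoff 6.
- Y: BR = T, leader payoff 3.
- Z: BR = T, leader payoff 5.
C's induced payoffs are 13, 6, 3, 5, so C commits to W. Subgame-perfect outcome: (M, W) with payoffs (14, 13).
Now find the simultaneous Nash equilibrium.
Row's best replies: W→M; X→M; Y→T; Z→T.
C's best replies: T→Z; M→Y; B→Y.
The unique mutual best reply is (T, Z), giving (7, 5).
Sequential outcome (M, W) differs from the Nash profile (T, Z).

no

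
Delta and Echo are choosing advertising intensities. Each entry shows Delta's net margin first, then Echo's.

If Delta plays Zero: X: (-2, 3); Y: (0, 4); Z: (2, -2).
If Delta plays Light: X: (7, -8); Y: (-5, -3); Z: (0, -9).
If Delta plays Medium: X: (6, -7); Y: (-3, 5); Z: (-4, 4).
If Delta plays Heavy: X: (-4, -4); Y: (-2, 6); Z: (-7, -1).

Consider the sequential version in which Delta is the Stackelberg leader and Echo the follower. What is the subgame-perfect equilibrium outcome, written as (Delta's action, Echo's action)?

(Zero, Y)

Solve by backward induction (Delta leads).
- Zero → Echo plays Y (best of 3, 4, -2); Delta gets 0.
- Light → Echo plays Y (best of -8, -3, -9); Delta gets -5.
- Medium → Echo plays Y (best of -7, 5, 4); Delta gets -3.
- Heavy → Echo plays Y (best of -4, 6, -1); Delta gets -2.
Maximizing over 0, -5, -3, -2, Delta chooses Zero. Subgame-perfect outcome: (Zero, Y) with payoffs (0, 4).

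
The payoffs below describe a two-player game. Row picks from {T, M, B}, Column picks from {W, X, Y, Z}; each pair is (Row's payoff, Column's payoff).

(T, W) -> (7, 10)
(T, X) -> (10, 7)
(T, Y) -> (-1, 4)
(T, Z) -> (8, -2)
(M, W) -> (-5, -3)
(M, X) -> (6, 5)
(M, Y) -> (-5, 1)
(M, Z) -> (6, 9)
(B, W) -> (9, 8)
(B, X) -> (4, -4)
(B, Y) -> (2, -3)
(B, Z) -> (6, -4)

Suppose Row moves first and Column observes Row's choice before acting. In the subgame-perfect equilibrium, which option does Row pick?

B

Backward induction with Row moving first.
- T: BR = W, leader payoff 7.
- M: BR = Z, leader payoff 6.
- B: BR = W, leader payoff 9.
Maximizing over 7, 6, 9, Row chooses B. Subgame-perfect outcome: (B, W) with payoffs (9, 8).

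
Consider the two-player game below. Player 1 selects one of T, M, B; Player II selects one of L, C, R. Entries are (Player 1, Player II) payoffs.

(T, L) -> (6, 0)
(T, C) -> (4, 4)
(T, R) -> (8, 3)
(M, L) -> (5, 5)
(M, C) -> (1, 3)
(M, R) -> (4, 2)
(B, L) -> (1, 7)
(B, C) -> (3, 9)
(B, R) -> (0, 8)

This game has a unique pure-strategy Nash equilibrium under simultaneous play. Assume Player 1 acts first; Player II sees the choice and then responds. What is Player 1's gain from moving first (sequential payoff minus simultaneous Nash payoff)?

1

Work backward from Player II's decision.
- T: BR = C, leader payoff 4.
- M: BR = L, leader payoff 5.
- B: BR = C, leader payoff 3.
Player 1's induced payoffs are 4, 5, 3, so Player 1 commits to M. Subgame-perfect outcome: (M, L) with payoffs (5, 5).
Now find the simultaneous Nash equilibrium.
Player 1's best replies: L→T; C→T; R→T.
Player II's best replies: T→C; M→L; B→C.
The unique mutual best reply is (T, C), giving (4, 4).
Player 1's commitment gain: 5 − 4 = 1.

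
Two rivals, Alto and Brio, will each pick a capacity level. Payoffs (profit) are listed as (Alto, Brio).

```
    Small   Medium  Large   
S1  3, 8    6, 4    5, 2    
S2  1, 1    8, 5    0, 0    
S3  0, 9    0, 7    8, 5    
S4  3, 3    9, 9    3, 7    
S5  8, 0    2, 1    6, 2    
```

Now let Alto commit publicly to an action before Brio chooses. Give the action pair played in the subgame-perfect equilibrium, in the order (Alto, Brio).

(S4, Medium)

Brio best-responds to each possible Alto move:
- S1 → Brio plays Small (best of 8, 4, 2); Alto gets 3.
- S2 → Brio plays Medium (best of 1, 5, 0); Alto gets 8.
- S3 → Brio plays Small (best of 9, 7, 5); Alto gets 0.
- S4 → Brio plays Medium (best of 3, 9, 7); Alto gets 9.
- S5 → Brio plays Large (best of 0, 1, 2); Alto gets 6.
Maximizing over 3, 8, 0, 9, 6, Alto chooses S4. Subgame-perfect outcome: (S4, Medium) with payoffs (9, 9).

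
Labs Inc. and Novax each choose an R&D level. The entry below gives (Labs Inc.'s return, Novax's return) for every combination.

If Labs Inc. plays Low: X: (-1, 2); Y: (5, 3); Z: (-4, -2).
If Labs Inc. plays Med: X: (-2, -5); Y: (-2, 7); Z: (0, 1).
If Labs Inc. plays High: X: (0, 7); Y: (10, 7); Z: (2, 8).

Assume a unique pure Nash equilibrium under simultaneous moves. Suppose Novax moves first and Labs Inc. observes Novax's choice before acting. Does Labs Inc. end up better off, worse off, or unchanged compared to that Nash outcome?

unchanged

Labs Inc. best-responds to each possible Novax move:
- X → Labs Inc. plays High (best of -1, -2, 0); Novax gets 7.
- Y → Labs Inc. plays High (best of 5, -2, 10); Novax gets 7.
- Z → Labs Inc. plays High (best of -4, 0, 2); Novax gets 8.
Novax's induced payoffs are 7, 7, 8, so Novax commits to Z. Subgame-perfect outcome: (High, Z) with payoffs (2, 8).
Under simultaneous play:
Labs Inc.'s best replies: X→High; Y→High; Z→High.
Novax's best replies: Low→Y; Med→Y; High→Z.
The unique mutual best reply is (High, Z), giving (2, 8).
Labs Inc. earns 2 sequentially versus 2 at the Nash outcome: unchanged.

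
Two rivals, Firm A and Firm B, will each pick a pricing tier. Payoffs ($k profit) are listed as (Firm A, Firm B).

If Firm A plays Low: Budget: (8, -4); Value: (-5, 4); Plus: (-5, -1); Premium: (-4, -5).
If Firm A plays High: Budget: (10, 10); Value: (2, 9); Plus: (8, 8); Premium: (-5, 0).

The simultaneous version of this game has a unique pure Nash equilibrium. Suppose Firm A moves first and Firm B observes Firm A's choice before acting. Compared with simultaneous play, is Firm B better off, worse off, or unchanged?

Firm B best-responds to each possible Firm A move:
- Low → Firm B plays Value (best of -4, 4, -1, -5); Firm A gets -5.
- High → Firm B plays Budget (best of 10, 9, 8, 0); Firm A gets 10.
Among -5, 10, the best is 10 at High. Subgame-perfect outcome: (High, Budget) with payoffs (10, 10).
For the simultaneous game, intersect best replies.
Firm A's best replies: Budget→High; Value→High; Plus→High; Premium→Low.
Firm B's best replies: Low→Value; High→Budget.
The unique mutual best reply is (High, Budget), giving (10, 10).
Firm B earns 10 sequentially versus 10 at the Nash outcome: unchanged.

unchanged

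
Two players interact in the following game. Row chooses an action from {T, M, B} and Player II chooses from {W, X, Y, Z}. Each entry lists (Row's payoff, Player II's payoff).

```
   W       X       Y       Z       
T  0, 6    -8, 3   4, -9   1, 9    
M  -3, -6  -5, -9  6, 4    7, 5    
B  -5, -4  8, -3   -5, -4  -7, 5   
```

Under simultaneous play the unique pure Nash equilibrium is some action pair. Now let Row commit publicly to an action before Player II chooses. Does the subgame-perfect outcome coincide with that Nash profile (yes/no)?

Solve by backward induction (Row leads).
- T → Player II plays Z (best of 6, 3, -9, 9); Row gets 1.
- M → Player II plays Z (best of -6, -9, 4, 5); Row gets 7.
- B → Player II plays Z (best of -4, -3, -4, 5); Row gets -7.
Row's induced payoffs are 1, 7, -7, so Row commits to M. Subgame-perfect outcome: (M, Z) with payoffs (7, 5).
Under simultaneous play:
Row's best replies: W→T; X→B; Y→M; Z→M.
Player II's best replies: T→Z; M→Z; B→Z.
Only (M, Z) has each player best-responding; Nash payoffs (7, 5).
Sequential outcome (M, Z) coincides with the Nash profile (M, Z).

yes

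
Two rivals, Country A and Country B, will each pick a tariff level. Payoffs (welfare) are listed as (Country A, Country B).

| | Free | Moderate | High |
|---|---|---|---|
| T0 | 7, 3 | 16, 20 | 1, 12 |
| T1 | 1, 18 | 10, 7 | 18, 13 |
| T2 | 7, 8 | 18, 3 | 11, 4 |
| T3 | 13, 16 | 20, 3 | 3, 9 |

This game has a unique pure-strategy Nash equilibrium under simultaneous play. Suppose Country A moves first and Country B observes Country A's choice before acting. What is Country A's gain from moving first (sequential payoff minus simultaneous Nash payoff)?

Country B best-responds to each possible Country A move:
- T0 → Country B plays Moderate (best of 3, 20, 12); Country A gets 16.
- T1 → Country B plays Free (best of 18, 7, 13); Country A gets 1.
- T2 → Country B plays Free (best of 8, 3, 4); Country A gets 7.
- T3 → Country B plays Free (best of 16, 3, 9); Country A gets 13.
Maximizing over 16, 1, 7, 13, Country A chooses T0. Subgame-perfect outcome: (T0, Moderate) with payoffs (16, 20).
Now find the simultaneous Nash equilibrium.
Country A's best replies: Free→T3; Moderate→T3; High→T1.
Country B's best replies: T0→Moderate; T1→Free; T2→Free; T3→Free.
The unique mutual best reply is (T3, Free), giving (13, 16).
Country A's commitment gain: 16 − 13 = 3.

3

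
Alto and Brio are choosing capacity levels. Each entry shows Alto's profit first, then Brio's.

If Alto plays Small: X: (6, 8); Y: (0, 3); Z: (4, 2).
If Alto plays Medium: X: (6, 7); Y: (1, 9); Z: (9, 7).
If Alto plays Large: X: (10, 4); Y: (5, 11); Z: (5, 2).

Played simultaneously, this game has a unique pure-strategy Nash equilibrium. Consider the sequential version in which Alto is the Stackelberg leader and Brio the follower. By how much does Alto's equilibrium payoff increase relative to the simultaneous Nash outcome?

1

Work backward from Brio's decision.
- Small: Brio compares 8, 3, 2 and picks X; Alto would get 6.
- Medium: Brio compares 7, 9, 7 and picks Y; Alto would get 1.
- Large: Brio compares 4, 11, 2 and picks Y; Alto would get 5.
Among 6, 1, 5, the best is 6 at Small. Subgame-perfect outcome: (Small, X) with payoffs (6, 8).
Now find the simultaneous Nash equilibrium.
Alto's best replies: X→Large; Y→Large; Z→Medium.
Brio's best replies: Small→X; Medium→Y; Large→Y.
The unique mutual best reply is (Large, Y), giving (5, 11).
Alto's commitment gain: 6 − 5 = 1.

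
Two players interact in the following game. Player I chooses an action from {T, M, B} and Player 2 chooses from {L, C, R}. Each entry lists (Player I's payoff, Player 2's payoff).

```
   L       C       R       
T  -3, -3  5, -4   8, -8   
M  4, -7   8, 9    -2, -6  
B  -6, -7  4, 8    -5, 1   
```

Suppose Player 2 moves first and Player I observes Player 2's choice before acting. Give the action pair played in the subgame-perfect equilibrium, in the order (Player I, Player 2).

Solve by backward induction (Player 2 leads).
- L: Player I compares -3, 4, -6 and picks M; Player 2 would get -7.
- C: Player I compares 5, 8, 4 and picks M; Player 2 would get 9.
- R: Player I compares 8, -2, -5 and picks T; Player 2 would get -8.
Among -7, 9, -8, the best is 9 at C. Subgame-perfect outcome: (M, C) with payoffs (8, 9).

(M, C)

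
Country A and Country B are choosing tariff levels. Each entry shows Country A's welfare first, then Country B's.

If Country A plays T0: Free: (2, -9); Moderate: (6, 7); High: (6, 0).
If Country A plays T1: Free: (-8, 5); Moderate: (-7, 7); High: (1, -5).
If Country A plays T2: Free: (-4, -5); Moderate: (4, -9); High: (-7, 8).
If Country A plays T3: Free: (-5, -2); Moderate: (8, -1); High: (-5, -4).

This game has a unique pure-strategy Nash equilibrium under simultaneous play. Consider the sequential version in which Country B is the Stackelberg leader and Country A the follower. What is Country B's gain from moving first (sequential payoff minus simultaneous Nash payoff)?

Work backward from Country A's decision.
- Free → Country A plays T0 (best of 2, -8, -4, -5); Country B gets -9.
- Moderate → Country A plays T3 (best of 6, -7, 4, 8); Country B gets -1.
- High → Country A plays T0 (best of 6, 1, -7, -5); Country B gets 0.
Maximizing over -9, -1, 0, Country B chooses High. Subgame-perfect outcome: (T0, High) with payoffs (6, 0).
Now find the simultaneous Nash equilibrium.
Country A's best replies: Free→T0; Moderate→T3; High→T0.
Country B's best replies: T0→Moderate; T1→Moderate; T2→High; T3→Moderate.
Only (T3, Moderate) has each player best-responding; Nash payoffs (8, -1).
Country B's commitment gain: 0 − -1 = 1.

1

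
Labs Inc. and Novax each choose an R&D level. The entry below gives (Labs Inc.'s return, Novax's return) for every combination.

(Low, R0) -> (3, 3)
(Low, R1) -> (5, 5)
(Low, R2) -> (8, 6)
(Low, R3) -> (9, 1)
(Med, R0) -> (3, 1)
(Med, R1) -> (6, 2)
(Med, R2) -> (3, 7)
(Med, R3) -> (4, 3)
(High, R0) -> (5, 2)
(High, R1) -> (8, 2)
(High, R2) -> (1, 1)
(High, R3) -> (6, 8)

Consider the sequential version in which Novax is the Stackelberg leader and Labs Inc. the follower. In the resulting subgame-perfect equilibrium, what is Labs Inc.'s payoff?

8

Labs Inc. best-responds to each possible Novax move:
- R0 → Labs Inc. plays High (best of 3, 3, 5); Novax gets 2.
- R1 → Labs Inc. plays High (best of 5, 6, 8); Novax gets 2.
- R2 → Labs Inc. plays Low (best of 8, 3, 1); Novax gets 6.
- R3 → Labs Inc. plays Low (best of 9, 4, 6); Novax gets 1.
Among 2, 2, 6, 1, the best is 6 at R2. Subgame-perfect outcome: (Low, R2) with payoffs (8, 6).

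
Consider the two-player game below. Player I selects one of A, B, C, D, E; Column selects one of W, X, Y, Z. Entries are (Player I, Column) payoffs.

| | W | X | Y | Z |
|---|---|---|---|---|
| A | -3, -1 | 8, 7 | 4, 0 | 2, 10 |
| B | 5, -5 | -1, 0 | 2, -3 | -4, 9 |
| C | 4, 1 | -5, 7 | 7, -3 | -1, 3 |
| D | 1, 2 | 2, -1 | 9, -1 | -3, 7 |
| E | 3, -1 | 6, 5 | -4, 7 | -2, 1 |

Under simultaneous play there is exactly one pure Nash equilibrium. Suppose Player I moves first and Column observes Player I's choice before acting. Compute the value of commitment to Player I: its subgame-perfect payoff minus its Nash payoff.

0

Solve by backward induction (Player I leads).
- A → Column plays Z (best of -1, 7, 0, 10); Player I gets 2.
- B → Column plays Z (best of -5, 0, -3, 9); Player I gets -4.
- C → Column plays X (best of 1, 7, -3, 3); Player I gets -5.
- D → Column plays Z (best of 2, -1, -1, 7); Player I gets -3.
- E → Column plays Y (best of -1, 5, 7, 1); Player I gets -4.
Among 2, -4, -5, -3, -4, the best is 2 at A. Subgame-perfect outcome: (A, Z) with payoffs (2, 10).
For the simultaneous game, intersect best replies.
Player I's best replies: W→B; X→A; Y→D; Z→A.
Column's best replies: A→Z; B→Z; C→X; D→Z; E→Y.
The unique mutual best reply is (A, Z), giving (2, 10).
Player I's commitment gain: 2 − 2 = 0.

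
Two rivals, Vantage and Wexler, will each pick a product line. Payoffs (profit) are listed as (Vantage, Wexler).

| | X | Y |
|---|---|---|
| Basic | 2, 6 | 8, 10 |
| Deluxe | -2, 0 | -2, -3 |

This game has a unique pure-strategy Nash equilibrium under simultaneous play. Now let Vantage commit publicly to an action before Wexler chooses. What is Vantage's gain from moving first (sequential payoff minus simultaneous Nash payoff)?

Work backward from Wexler's decision.
- Basic → Wexler plays Y (best of 6, 10); Vantage gets 8.
- Deluxe → Wexler plays X (best of 0, -3); Vantage gets -2.
Among 8, -2, the best is 8 at Basic. Subgame-perfect outcome: (Basic, Y) with payoffs (8, 10).
Under simultaneous play:
Vantage's best replies: X→Basic; Y→Basic.
Wexler's best replies: Basic→Y; Deluxe→X.
The unique mutual best reply is (Basic, Y), giving (8, 10).
Vantage's commitment gain: 8 − 8 = 0.

0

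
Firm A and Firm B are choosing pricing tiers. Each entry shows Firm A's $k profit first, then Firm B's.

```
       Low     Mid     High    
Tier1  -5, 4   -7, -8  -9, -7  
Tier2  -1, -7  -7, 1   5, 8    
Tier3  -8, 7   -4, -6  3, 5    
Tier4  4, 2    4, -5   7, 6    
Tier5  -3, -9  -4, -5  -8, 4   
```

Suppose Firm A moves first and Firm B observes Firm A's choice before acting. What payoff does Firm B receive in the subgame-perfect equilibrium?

6

Firm B best-responds to each possible Firm A move:
- Tier1: BR = Low, leader payoff -5.
- Tier2: BR = High, leader payoff 5.
- Tier3: BR = Low, leader payoff -8.
- Tier4: BR = High, leader payoff 7.
- Tier5: BR = High, leader payoff -8.
Among -5, 5, -8, 7, -8, the best is 7 at Tier4. Subgame-perfect outcome: (Tier4, High) with payoffs (7, 6).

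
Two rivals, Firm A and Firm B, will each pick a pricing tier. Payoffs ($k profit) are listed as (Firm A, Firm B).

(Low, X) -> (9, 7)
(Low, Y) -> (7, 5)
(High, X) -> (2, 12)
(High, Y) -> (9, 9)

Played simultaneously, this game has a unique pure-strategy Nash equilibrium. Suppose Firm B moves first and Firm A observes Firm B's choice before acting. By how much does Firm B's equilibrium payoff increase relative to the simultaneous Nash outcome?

Backward induction with Firm B moving first.
- X: BR = Low, leader payoff 7.
- Y: BR = High, leader payoff 9.
Among 7, 9, the best is 9 at Y. Subgame-perfect outcome: (High, Y) with payoffs (9, 9).
Now find the simultaneous Nash equilibrium.
Firm A's best replies: X→Low; Y→High.
Firm B's best replies: Low→X; High→X.
Only (Low, X) has each player best-responding; Nash payoffs (9, 7).
Firm B's commitment gain: 9 − 7 = 2.

2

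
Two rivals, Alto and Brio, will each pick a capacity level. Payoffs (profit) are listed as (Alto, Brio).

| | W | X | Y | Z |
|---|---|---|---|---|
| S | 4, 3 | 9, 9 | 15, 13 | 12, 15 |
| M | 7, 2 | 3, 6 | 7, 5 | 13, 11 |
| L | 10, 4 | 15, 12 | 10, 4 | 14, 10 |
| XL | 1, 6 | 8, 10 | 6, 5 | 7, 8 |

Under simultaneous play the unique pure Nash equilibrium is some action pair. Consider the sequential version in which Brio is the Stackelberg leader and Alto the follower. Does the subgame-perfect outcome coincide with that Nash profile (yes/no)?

no

Backward induction with Brio moving first.
- W: BR = L, leader payoff 4.
- X: BR = L, leader payoff 12.
- Y: BR = S, leader payoff 13.
- Z: BR = L, leader payoff 10.
Brio's induced payoffs are 4, 12, 13, 10, so Brio commits to Y. Subgame-perfect outcome: (S, Y) with payoffs (15, 13).
For the simultaneous game, intersect best replies.
Alto's best replies: W→L; X→L; Y→S; Z→L.
Brio's best replies: S→Z; M→Z; L→X; XL→X.
The unique mutual best reply is (L, X), giving (15, 12).
Sequential outcome (S, Y) differs from the Nash profile (L, X).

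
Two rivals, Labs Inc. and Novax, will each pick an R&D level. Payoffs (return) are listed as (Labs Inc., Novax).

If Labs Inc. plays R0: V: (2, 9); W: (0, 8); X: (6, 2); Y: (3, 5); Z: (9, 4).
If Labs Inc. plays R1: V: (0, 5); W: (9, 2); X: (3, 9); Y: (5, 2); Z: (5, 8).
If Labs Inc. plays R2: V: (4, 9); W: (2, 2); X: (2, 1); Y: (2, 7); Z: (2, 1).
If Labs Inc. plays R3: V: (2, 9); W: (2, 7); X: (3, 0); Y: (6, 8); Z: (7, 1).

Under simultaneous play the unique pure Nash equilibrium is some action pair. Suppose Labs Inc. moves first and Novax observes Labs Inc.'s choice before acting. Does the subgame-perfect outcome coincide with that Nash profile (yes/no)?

Work backward from Novax's decision.
- R0: BR = V, leader payoff 2.
- R1: BR = X, leader payoff 3.
- R2: BR = V, leader payoff 4.
- R3: BR = V, leader payoff 2.
Maximizing over 2, 3, 4, 2, Labs Inc. chooses R2. Subgame-perfect outcome: (R2, V) with payoffs (4, 9).
For the simultaneous game, intersect best replies.
Labs Inc.'s best replies: V→R2; W→R1; X→R0; Y→R3; Z→R0.
Novax's best replies: R0→V; R1→X; R2→V; R3→V.
The unique mutual best reply is (R2, V), giving (4, 9).
Sequential outcome (R2, V) coincides with the Nash profile (R2, V).

yes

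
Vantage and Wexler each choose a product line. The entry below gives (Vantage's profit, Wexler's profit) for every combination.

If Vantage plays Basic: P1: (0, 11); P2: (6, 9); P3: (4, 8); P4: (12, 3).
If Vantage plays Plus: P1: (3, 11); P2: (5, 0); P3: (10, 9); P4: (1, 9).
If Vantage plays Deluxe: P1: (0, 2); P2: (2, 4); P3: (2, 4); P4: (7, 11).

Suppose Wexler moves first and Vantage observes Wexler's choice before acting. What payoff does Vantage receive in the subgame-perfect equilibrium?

3

Backward induction with Wexler moving first.
- P1 → Vantage plays Plus (best of 0, 3, 0); Wexler gets 11.
- P2 → Vantage plays Basic (best of 6, 5, 2); Wexler gets 9.
- P3 → Vantage plays Plus (best of 4, 10, 2); Wexler gets 9.
- P4 → Vantage plays Basic (best of 12, 1, 7); Wexler gets 3.
Wexler's induced payoffs are 11, 9, 9, 3, so Wexler commits to P1. Subgame-perfect outcome: (Plus, P1) with payoffs (3, 11).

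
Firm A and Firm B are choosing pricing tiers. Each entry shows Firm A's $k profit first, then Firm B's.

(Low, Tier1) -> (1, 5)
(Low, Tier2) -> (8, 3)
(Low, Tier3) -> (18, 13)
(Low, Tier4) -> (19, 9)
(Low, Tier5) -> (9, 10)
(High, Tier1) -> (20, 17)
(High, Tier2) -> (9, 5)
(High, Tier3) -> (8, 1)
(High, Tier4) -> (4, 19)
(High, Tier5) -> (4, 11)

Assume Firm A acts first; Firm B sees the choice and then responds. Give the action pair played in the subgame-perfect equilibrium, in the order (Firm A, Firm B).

(Low, Tier3)

Work backward from Firm B's decision.
- Low: Firm B compares 5, 3, 13, 9, 10 and picks Tier3; Firm A would get 18.
- High: Firm B compares 17, 5, 1, 19, 11 and picks Tier4; Firm A would get 4.
Among 18, 4, the best is 18 at Low. Subgame-perfect outcome: (Low, Tier3) with payoffs (18, 13).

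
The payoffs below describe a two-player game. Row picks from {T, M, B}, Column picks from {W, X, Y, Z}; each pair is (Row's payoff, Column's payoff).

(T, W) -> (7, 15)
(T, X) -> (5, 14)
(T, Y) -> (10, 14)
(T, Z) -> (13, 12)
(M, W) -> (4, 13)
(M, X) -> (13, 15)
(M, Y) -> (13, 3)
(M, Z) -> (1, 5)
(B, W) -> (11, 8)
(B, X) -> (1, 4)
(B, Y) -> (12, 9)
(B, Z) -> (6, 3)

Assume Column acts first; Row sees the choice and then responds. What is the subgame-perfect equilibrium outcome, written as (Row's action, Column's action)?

Row best-responds to each possible Column move:
- W: Row compares 7, 4, 11 and picks B; Column would get 8.
- X: Row compares 5, 13, 1 and picks M; Column would get 15.
- Y: Row compares 10, 13, 12 and picks M; Column would get 3.
- Z: Row compares 13, 1, 6 and picks T; Column would get 12.
Among 8, 15, 3, 12, the best is 15 at X. Subgame-perfect outcome: (M, X) with payoffs (13, 15).

(M, X)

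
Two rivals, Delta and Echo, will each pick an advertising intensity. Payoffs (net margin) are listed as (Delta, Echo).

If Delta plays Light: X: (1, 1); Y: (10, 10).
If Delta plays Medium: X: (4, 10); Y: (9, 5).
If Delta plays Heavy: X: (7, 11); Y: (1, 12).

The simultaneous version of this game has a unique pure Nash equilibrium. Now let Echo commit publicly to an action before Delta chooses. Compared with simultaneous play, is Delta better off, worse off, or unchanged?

worse off

Work backward from Delta's decision.
- X: Delta compares 1, 4, 7 and picks Heavy; Echo would get 11.
- Y: Delta compares 10, 9, 1 and picks Light; Echo would get 10.
Among 11, 10, the best is 11 at X. Subgame-perfect outcome: (Heavy, X) with payoffs (7, 11).
Now find the simultaneous Nash equilibrium.
Delta's best replies: X→Heavy; Y→Light.
Echo's best replies: Light→Y; Medium→X; Heavy→Y.
Only (Light, Y) has each player best-responding; Nash payoffs (10, 10).
Delta earns 7 sequentially versus 10 at the Nash outcome: worse off.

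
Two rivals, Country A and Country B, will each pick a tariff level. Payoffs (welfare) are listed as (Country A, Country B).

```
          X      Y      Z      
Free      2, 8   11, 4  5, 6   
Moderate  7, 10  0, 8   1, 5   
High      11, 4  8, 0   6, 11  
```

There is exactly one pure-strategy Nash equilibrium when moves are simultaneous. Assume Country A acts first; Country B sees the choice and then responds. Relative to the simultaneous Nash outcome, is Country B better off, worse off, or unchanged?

worse off

Country B best-responds to each possible Country A move:
- Free → Country B plays X (best of 8, 4, 6); Country A gets 2.
- Moderate → Country B plays X (best of 10, 8, 5); Country A gets 7.
- High → Country B plays Z (best of 4, 0, 11); Country A gets 6.
Country A's induced payoffs are 2, 7, 6, so Country A commits to Moderate. Subgame-perfect outcome: (Moderate, X) with payoffs (7, 10).
Now find the simultaneous Nash equilibrium.
Country A's best replies: X→High; Y→Free; Z→High.
Country B's best replies: Free→X; Moderate→X; High→Z.
The unique mutual best reply is (High, Z), giving (6, 11).
Country B earns 10 sequentially versus 11 at the Nash outcome: worse off.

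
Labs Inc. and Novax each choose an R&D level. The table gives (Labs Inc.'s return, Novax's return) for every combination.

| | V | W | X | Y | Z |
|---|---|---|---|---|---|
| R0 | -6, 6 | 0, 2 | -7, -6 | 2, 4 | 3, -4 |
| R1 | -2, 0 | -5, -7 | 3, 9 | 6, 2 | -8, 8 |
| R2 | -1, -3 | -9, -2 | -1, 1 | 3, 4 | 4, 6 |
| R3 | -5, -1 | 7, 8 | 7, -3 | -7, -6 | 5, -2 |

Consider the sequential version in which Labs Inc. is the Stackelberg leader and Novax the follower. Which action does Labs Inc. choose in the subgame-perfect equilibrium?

R3

Backward induction with Labs Inc. moving first.
- R0: Novax compares 6, 2, -6, 4, -4 and picks V; Labs Inc. would get -6.
- R1: Novax compares 0, -7, 9, 2, 8 and picks X; Labs Inc. would get 3.
- R2: Novax compares -3, -2, 1, 4, 6 and picks Z; Labs Inc. would get 4.
- R3: Novax compares -1, 8, -3, -6, -2 and picks W; Labs Inc. would get 7.
Among -6, 3, 4, 7, the best is 7 at R3. Subgame-perfect outcome: (R3, W) with payoffs (7, 8).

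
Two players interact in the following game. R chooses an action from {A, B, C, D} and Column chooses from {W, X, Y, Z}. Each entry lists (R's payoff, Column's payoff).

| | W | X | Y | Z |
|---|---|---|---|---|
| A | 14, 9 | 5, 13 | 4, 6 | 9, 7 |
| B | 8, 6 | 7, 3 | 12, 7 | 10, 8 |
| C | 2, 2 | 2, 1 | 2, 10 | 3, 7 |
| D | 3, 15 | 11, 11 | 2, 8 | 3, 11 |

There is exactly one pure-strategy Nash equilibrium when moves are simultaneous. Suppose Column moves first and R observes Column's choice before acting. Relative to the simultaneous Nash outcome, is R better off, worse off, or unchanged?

better off

Solve by backward induction (Column leads).
- W: BR = A, leader payoff 9.
- X: BR = D, leader payoff 11.
- Y: BR = B, leader payoff 7.
- Z: BR = B, leader payoff 8.
Among 9, 11, 7, 8, the best is 11 at X. Subgame-perfect outcome: (D, X) with payoffs (11, 11).
For the simultaneous game, intersect best replies.
R's best replies: W→A; X→D; Y→B; Z→B.
Column's best replies: A→X; B→Z; C→Y; D→W.
Only (B, Z) has each player best-responding; Nash payoffs (10, 8).
R earns 11 sequentially versus 10 at the Nash outcome: better off.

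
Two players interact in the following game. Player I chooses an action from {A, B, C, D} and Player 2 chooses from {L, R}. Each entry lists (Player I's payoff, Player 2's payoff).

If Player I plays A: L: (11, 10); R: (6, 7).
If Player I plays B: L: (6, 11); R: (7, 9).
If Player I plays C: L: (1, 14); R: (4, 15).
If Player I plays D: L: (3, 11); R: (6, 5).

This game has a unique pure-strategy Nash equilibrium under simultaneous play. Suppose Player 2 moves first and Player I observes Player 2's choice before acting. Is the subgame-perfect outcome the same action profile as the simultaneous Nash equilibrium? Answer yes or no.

Player I best-responds to each possible Player 2 move:
- L → Player I plays A (best of 11, 6, 1, 3); Player 2 gets 10.
- R → Player I plays B (best of 6, 7, 4, 6); Player 2 gets 9.
Maximizing over 10, 9, Player 2 chooses L. Subgame-perfect outcome: (A, L) with payoffs (11, 10).
Now find the simultaneous Nash equilibrium.
Player I's best replies: L→A; R→B.
Player 2's best replies: A→L; B→L; C→R; D→L.
The unique mutual best reply is (A, L), giving (11, 10).
Sequential outcome (A, L) coincides with the Nash profile (A, L).

yes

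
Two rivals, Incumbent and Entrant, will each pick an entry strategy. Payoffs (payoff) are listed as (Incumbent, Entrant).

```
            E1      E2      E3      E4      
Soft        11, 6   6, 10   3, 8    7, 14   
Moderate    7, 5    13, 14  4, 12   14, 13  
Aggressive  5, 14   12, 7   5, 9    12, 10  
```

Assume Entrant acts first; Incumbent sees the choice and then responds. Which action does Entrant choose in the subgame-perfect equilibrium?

Backward induction with Entrant moving first.
- E1 → Incumbent plays Soft (best of 11, 7, 5); Entrant gets 6.
- E2 → Incumbent plays Moderate (best of 6, 13, 12); Entrant gets 14.
- E3 → Incumbent plays Aggressive (best of 3, 4, 5); Entrant gets 9.
- E4 → Incumbent plays Moderate (best of 7, 14, 12); Entrant gets 13.
Maximizing over 6, 14, 9, 13, Entrant chooses E2. Subgame-perfect outcome: (Moderate, E2) with payoffs (13, 14).

E2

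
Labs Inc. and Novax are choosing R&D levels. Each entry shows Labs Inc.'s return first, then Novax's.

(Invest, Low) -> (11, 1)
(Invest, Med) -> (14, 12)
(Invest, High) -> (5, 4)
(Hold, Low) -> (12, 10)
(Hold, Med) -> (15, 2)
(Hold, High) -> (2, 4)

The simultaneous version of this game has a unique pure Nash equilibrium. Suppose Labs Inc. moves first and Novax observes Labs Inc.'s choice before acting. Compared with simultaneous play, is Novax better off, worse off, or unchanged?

Solve by backward induction (Labs Inc. leads).
- Invest: BR = Med, leader payoff 14.
- Hold: BR = Low, leader payoff 12.
Labs Inc.'s induced payoffs are 14, 12, so Labs Inc. commits to Invest. Subgame-perfect outcome: (Invest, Med) with payoffs (14, 12).
Now find the simultaneous Nash equilibrium.
Labs Inc.'s best replies: Low→Hold; Med→Hold; High→Invest.
Novax's best replies: Invest→Med; Hold→Low.
The unique mutual best reply is (Hold, Low), giving (12, 10).
Novax earns 12 sequentially versus 10 at the Nash outcome: better off.

better off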